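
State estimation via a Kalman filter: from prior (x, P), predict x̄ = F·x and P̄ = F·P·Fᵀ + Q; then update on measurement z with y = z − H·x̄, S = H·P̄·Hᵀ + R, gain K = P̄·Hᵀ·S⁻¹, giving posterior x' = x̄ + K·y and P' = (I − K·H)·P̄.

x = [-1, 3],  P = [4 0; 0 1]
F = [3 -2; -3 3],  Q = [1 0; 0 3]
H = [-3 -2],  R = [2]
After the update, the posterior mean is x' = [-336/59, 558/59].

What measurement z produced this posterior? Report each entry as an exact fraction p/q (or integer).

x̄ = F·x = [-9, 12]
P̄ = F·P·Fᵀ + Q = [41 -42; -42 48]
S = H·P̄·Hᵀ + R = [59]
K = P̄·Hᵀ·S⁻¹ = [-39/59; 30/59]
x' − x̄ = [195/59, -150/59] = K·y
y = (KᵀK)⁻¹·Kᵀ·(x' − x̄) = [-5]
z = y + H·x̄ = [-5] + [3] = [-2]

z = [-2]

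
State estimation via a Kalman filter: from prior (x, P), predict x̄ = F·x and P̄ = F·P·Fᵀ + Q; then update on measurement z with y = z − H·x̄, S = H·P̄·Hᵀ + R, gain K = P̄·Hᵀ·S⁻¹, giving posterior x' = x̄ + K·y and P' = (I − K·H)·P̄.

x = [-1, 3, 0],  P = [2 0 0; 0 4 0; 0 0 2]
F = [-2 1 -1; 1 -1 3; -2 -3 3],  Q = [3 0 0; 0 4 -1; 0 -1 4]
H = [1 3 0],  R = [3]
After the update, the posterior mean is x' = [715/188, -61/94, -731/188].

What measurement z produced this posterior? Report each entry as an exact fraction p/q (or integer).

z = [2]

x̄ = F·x = [5, -4, -7]
P̄ = F·P·Fᵀ + Q = [17 -14 -10; -14 28 25; -10 25 66]
S = H·P̄·Hᵀ + R = [188]
K = P̄·Hᵀ·S⁻¹ = [-25/188; 35/94; 65/188]
x' − x̄ = [-225/188, 315/94, 585/188] = K·y
y = (KᵀK)⁻¹·Kᵀ·(x' − x̄) = [9]
z = y + H·x̄ = [9] + [-7] = [2]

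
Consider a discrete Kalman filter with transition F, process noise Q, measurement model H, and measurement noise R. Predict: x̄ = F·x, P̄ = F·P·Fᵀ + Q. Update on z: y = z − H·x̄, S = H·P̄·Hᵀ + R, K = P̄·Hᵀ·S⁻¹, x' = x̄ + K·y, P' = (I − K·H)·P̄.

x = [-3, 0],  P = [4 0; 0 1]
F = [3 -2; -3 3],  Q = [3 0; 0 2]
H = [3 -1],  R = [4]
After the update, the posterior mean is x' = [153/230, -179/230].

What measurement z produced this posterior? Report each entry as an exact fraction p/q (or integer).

x̄ = F·x = [-9, 9]
P̄ = F·P·Fᵀ + Q = [43 -42; -42 47]
S = H·P̄·Hᵀ + R = [690]
K = P̄·Hᵀ·S⁻¹ = [57/230; -173/690]
x' − x̄ = [2223/230, -2249/230] = K·y
y = (KᵀK)⁻¹·Kᵀ·(x' − x̄) = [39]
z = y + H·x̄ = [39] + [-36] = [3]

z = [3]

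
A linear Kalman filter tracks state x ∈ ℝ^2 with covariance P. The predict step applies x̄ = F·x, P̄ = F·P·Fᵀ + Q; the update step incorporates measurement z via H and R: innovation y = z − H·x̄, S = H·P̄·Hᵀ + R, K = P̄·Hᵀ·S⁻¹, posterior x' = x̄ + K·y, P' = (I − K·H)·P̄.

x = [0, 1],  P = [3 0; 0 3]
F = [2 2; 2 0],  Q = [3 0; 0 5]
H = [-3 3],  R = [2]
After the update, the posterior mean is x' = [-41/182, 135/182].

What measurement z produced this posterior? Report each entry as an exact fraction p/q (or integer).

z = [3]

x̄ = F·x = [2, 0]
P̄ = F·P·Fᵀ + Q = [27 12; 12 17]
S = H·P̄·Hᵀ + R = [182]
K = P̄·Hᵀ·S⁻¹ = [-45/182; 15/182]
x' − x̄ = [-405/182, 135/182] = K·y
y = (KᵀK)⁻¹·Kᵀ·(x' − x̄) = [9]
z = y + H·x̄ = [9] + [-6] = [3]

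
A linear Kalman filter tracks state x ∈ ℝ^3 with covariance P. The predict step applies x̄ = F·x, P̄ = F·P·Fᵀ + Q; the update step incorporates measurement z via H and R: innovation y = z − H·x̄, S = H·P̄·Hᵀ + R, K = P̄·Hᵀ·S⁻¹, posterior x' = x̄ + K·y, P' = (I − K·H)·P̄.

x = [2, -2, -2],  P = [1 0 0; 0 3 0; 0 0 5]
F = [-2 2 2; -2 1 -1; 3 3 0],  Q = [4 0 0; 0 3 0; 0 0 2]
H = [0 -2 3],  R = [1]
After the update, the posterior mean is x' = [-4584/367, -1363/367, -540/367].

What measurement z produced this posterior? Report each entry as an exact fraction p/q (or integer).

z = [3]

x̄ = F·x = [-12, -4, 0]
P̄ = F·P·Fᵀ + Q = [40 0 12; 0 15 3; 12 3 38]
S = H·P̄·Hᵀ + R = [367]
K = P̄·Hᵀ·S⁻¹ = [36/367; -21/367; 108/367]
x' − x̄ = [-180/367, 105/367, -540/367] = K·y
y = (KᵀK)⁻¹·Kᵀ·(x' − x̄) = [-5]
z = y + H·x̄ = [-5] + [8] = [3]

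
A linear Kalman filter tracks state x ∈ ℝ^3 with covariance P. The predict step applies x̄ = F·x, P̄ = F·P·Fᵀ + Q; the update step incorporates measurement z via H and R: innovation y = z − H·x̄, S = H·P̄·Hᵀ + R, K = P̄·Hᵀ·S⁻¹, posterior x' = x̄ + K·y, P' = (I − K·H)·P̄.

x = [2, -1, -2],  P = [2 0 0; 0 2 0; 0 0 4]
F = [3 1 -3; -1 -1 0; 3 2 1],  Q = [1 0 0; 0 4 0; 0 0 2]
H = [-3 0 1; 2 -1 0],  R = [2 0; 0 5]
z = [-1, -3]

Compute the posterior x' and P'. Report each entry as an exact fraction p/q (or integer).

x' = [-6493/20055, 11423/6685, -12814/6685]
P' = [17618/20055 2882/6685 15644/6685; 2882/6685 17404/6685 5818/6685; 15644/6685 5818/6685 54016/6685]

x̄ = F·x = [11, -1, 2]
P̄ = F·P·Fᵀ + Q = [57 -8 10; -8 8 -10; 10 -10 32]
y = z − H·x̄ = [30, -26]
S = H·P̄·Hᵀ + R = [487 -336; -336 273]
K = P̄·Hᵀ·S⁻¹ = [-141/955 5318/20055; -202/955 -2328/6685; 506/955 5094/6685]
x' = x̄ + K·y = [-6493/20055, 11423/6685, -12814/6685]
P' = (I − K·H)·P̄ = [17618/20055 2882/6685 15644/6685; 2882/6685 17404/6685 5818/6685; 15644/6685 5818/6685 54016/6685]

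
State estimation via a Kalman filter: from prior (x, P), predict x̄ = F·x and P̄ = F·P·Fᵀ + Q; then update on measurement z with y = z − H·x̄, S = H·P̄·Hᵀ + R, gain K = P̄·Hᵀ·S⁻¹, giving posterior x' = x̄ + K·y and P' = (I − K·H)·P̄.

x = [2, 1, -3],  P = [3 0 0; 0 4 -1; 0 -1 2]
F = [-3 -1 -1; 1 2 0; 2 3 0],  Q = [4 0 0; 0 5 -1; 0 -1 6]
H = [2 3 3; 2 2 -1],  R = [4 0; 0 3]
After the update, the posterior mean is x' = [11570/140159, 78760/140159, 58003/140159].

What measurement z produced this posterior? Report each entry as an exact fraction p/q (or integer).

z = [3, 1]

x̄ = F·x = [-4, 4, 7]
P̄ = F·P·Fᵀ + Q = [35 -15 -27; -15 24 29; -27 29 54]
S = H·P̄·Hᵀ + R = [864 -49; -49 165]
K = P̄·Hᵀ·S⁻¹ = [-5957/140159 55144/140159; 20746/140159 -3183/140159; 29725/140159 -33645/140159]
x' − x̄ = [572206/140159, -481876/140159, -923110/140159] = K·y
y = (KᵀK)⁻¹·Kᵀ·(x' − x̄) = [-22, 8]
z = y + H·x̄ = [-22, 8] + [25, -7] = [3, 1]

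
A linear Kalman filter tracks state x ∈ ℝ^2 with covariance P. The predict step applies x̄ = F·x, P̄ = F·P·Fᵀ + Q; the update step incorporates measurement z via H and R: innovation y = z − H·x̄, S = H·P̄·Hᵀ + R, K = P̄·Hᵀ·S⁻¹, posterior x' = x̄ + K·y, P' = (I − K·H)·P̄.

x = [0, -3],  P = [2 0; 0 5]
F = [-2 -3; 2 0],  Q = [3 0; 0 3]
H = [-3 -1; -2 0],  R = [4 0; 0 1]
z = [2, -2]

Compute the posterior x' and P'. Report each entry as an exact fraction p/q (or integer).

x' = [2703/3575, -9639/3575]
P' = [776/3575 -1688/3575; -1688/3575 13844/3575]

x̄ = F·x = [9, 0]
P̄ = F·P·Fᵀ + Q = [56 -8; -8 11]
y = z − H·x̄ = [29, 16]
S = H·P̄·Hᵀ + R = [471 320; 320 225]
K = P̄·Hᵀ·S⁻¹ = [-32/715 -1552/3575; -439/715 3376/3575]
x' = x̄ + K·y = [2703/3575, -9639/3575]
P' = (I − K·H)·P̄ = [776/3575 -1688/3575; -1688/3575 13844/3575]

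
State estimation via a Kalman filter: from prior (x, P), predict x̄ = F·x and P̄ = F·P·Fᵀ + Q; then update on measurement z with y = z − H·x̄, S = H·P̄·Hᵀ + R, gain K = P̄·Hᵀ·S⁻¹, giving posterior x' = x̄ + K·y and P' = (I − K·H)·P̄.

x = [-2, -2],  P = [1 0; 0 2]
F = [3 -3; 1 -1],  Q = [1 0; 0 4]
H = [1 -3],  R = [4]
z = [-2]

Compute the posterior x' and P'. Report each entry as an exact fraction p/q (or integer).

x̄ = F·x = [0, 0]
P̄ = F·P·Fᵀ + Q = [28 9; 9 7]
y = z − H·x̄ = [-2]
S = H·P̄·Hᵀ + R = [41]
K = P̄·Hᵀ·S⁻¹ = [1/41; -12/41]
x' = x̄ + K·y = [-2/41, 24/41]
P' = (I − K·H)·P̄ = [1147/41 381/41; 381/41 143/41]

x' = [-2/41, 24/41]
P' = [1147/41 381/41; 381/41 143/41]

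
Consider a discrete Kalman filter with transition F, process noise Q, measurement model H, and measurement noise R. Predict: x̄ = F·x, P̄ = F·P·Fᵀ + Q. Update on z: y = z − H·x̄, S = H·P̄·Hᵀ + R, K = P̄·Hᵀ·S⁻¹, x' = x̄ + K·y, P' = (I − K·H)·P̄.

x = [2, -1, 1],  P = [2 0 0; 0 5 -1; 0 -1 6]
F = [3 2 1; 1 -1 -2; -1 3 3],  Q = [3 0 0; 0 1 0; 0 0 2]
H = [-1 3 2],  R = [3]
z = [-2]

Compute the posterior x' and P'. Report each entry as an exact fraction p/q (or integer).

x̄ = F·x = [5, 1, -2]
P̄ = F·P·Fᵀ + Q = [43 -11 33; -11 28 -44; 33 -44 85]
y = z − H·x̄ = [4]
S = H·P̄·Hᵀ + R = [44]
K = P̄·Hᵀ·S⁻¹ = [-5/22; 7/44; 5/44]
x' = x̄ + K·y = [45/11, 18/11, -17/11]
P' = (I − K·H)·P̄ = [448/11 -207/22 751/22; -207/22 1183/44 -1971/44; 751/22 -1971/44 3715/44]

x' = [45/11, 18/11, -17/11]
P' = [448/11 -207/22 751/22; -207/22 1183/44 -1971/44; 751/22 -1971/44 3715/44]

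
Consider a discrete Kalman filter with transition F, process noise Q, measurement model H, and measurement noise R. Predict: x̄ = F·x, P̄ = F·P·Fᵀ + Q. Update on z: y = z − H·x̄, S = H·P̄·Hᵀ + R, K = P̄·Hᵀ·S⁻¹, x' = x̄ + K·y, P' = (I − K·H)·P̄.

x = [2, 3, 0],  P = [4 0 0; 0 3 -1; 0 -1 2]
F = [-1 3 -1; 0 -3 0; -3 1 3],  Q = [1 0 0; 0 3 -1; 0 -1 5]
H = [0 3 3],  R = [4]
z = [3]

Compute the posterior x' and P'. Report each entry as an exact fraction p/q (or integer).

x̄ = F·x = [7, -9, -3]
P̄ = F·P·Fᵀ + Q = [40 -30 7; -30 30 -1; 7 -1 56]
y = z − H·x̄ = [39]
S = H·P̄·Hᵀ + R = [760]
K = P̄·Hᵀ·S⁻¹ = [-69/760; 87/760; 33/152]
x' = x̄ + K·y = [2629/760, -3447/760, 831/152]
P' = (I − K·H)·P̄ = [25639/760 -16797/760 3341/152; -16797/760 15231/760 -3023/152; 3341/152 -3023/152 3067/152]

x' = [2629/760, -3447/760, 831/152]
P' = [25639/760 -16797/760 3341/152; -16797/760 15231/760 -3023/152; 3341/152 -3023/152 3067/152]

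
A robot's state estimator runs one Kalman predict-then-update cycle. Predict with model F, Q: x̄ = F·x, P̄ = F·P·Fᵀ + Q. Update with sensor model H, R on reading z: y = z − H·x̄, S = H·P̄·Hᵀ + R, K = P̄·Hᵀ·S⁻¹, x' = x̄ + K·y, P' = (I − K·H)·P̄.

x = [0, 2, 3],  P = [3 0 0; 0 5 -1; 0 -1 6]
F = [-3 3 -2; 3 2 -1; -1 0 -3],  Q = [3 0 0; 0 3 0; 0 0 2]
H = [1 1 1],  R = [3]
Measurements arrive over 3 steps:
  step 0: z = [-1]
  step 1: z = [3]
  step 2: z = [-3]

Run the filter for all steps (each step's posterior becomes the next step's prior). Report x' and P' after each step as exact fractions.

step 0: x̄ = F·x = [0, 1, -9]
step 0: P̄ = F·P·Fᵀ + Q = [111 22 54; 22 60 15; 54 15 59]
step 0: y = z − H·x̄ = [7]
step 0: S = H·P̄·Hᵀ + R = [415]
step 0: K = P̄·Hᵀ·S⁻¹ = [187/415; 97/415; 128/415]
step 0: x' = x̄ + K·y = [1309/415, 1094/415, -2839/415]
step 0: P' = (I − K·H)·P̄ = [11096/415 -9009/415 -1526/415; -9009/415 15491/415 -6191/415; -1526/415 -6191/415 8101/415]
step 1: x̄ = F·x = [5033/415, 8954/415, 7208/415]
step 1: P̄ = F·P·Fᵀ + Q = [491074/415 30172/415 147854/415; 30172/415 96986/415 58387/415; 147854/415 58387/415 75679/415]
step 1: y = z − H·x̄ = [-3990/83]
step 1: S = H·P̄·Hᵀ + R = [227562/83]
step 1: K = P̄·Hᵀ·S⁻¹ = [66910/113781; 37109/227562; 28192/113781]
step 1: x' = x̄ + K·y = [-3061023/189635, 2604951/189635, 1034952/189635]
step 1: P' = (I − K·H)·P̄ = [133800118/568905 -108214646/568905 -24581822/568905; -108214646/568905 182951069/1137810 17017429/568905; -24581822/568905 17017429/568905 7987273/568905]
step 2: x̄ = F·x = [14928018/189635, -5008119/189635, -43833/189635]
step 2: P̄ = F·P·Fᵀ + Q = [7019618591/1137810 -1009393784/568905 350411027/568905; -1009393784/568905 360642652/568905 -66459241/568905; 350411027/568905 -66459241/568905 59332453/568905]
step 2: y = z − H·x̄ = [-10444971/189635]
step 2: S = H·P̄·Hᵀ + R = [4961214239/1137810]
step 2: K = P̄·Hᵀ·S⁻¹ = [5701653077/4961214239; -1430420746/4961214239; 686568478/4961214239]
step 2: x' = x̄ + K·y = [76502198541/4961214239, -52235336745/4961214239, -38962495035/4961214239]
step 2: P' = (I − K·H)·P̄ = [2036353956772/4961214239 -1634609275751/4961214239 -384639721790/4961214239; -1634609275751/4961214239 1346751575394/4961214239 283566438119/4961214239; -384639721790/4961214239 283566438119/4961214239 103132989105/4961214239]

step 0: x' = [1309/415, 1094/415, -2839/415], P' = [11096/415 -9009/415 -1526/415; -9009/415 15491/415 -6191/415; -1526/415 -6191/415 8101/415]
step 1: x' = [-3061023/189635, 2604951/189635, 1034952/189635], P' = [133800118/568905 -108214646/568905 -24581822/568905; -108214646/568905 182951069/1137810 17017429/568905; -24581822/568905 17017429/568905 7987273/568905]
step 2: x' = [76502198541/4961214239, -52235336745/4961214239, -38962495035/4961214239], P' = [2036353956772/4961214239 -1634609275751/4961214239 -384639721790/4961214239; -1634609275751/4961214239 1346751575394/4961214239 283566438119/4961214239; -384639721790/4961214239 283566438119/4961214239 103132989105/4961214239]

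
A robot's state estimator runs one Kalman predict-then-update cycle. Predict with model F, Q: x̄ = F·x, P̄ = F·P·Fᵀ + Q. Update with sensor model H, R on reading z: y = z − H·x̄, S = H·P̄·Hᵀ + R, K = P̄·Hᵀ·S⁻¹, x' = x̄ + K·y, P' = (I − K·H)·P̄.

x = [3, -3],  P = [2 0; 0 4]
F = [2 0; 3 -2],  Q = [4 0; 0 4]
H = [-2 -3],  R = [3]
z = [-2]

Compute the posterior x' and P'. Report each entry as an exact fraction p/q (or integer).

x' = [-26/179, 155/179]
P' = [948/179 -612/179; -612/179 454/179]

x̄ = F·x = [6, 15]
P̄ = F·P·Fᵀ + Q = [12 12; 12 38]
y = z − H·x̄ = [55]
S = H·P̄·Hᵀ + R = [537]
K = P̄·Hᵀ·S⁻¹ = [-20/179; -46/179]
x' = x̄ + K·y = [-26/179, 155/179]
P' = (I − K·H)·P̄ = [948/179 -612/179; -612/179 454/179]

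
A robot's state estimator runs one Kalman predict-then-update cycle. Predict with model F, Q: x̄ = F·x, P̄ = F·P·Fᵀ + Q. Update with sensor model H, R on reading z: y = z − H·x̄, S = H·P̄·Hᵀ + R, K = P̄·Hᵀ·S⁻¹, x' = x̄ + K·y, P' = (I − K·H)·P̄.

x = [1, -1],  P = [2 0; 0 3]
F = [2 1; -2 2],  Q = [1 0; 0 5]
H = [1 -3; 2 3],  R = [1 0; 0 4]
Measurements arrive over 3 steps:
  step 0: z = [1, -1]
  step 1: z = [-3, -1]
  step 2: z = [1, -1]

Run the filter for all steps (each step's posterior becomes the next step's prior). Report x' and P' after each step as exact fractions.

step 0: x' = [547/25225, -8653/25225], P' = [13368/25225 1768/25225; 1768/25225 2468/25225]
step 1: x' = [-4971073/4031550, 4865428/8735025], P' = [1872181/4031550 38693/671925; 38693/671925 275854/2911675]
step 2: x' = [-6795698559/49905666982, -7656912398/24952833491], P' = [22919766365/49905666982 1424357711/24952833491; 1424357711/24952833491 2362780246/24952833491]

step 0: x̄ = F·x = [1, -4]
step 0: P̄ = F·P·Fᵀ + Q = [12 -2; -2 25]
step 0: y = z − H·x̄ = [-12, 9]
step 0: S = H·P̄·Hᵀ + R = [250 -195; -195 253]
step 0: K = P̄·Hᵀ·S⁻¹ = [8064/25225 1602/5045; -5636/25225 547/5045]
step 0: x' = x̄ + K·y = [547/25225, -8653/25225]
step 0: P' = (I − K·H)·P̄ = [13368/25225 1768/25225; 1768/25225 2468/25225]
step 1: x̄ = F·x = [-7559/25225, -736/1009]
step 1: P̄ = F·P·Fᵀ + Q = [88237/25225 -1800/1009; -1800/1009 7013/1009]
step 1: y = z − H·x̄ = [-123316/25225, 45093/25225]
step 1: S = H·P̄·Hᵀ + R = [1961387/25225 -1266451/25225; -1266451/25225 1491773/25225]
step 1: K = P̄·Hᵀ·S⁻¹ = [1175707/4031550 1110209/4031550; -1979677/8735025 872176/8735025]
step 1: x' = x̄ + K·y = [-4971073/4031550, 4865428/8735025]
step 1: P' = (I − K·H)·P̄ = [1872181/4031550 38693/671925; 38693/671925 275854/2911675]
step 2: x̄ = F·x = [-10005533/5241015, 93816517/26205075]
step 2: P̄ = F·P·Fᵀ + Q = [3336023/1048203 -8138656/5241015; -8138656/5241015 177560609/26205075]
step 2: y = z − H·x̄ = [357682291/26205075, -207599296/26205075]
step 2: S = H·P̄·Hᵀ + R = [1951810811/26205075 -1309164491/26205075; -1309164491/26205075 1548148721/26205075]
step 2: K = P̄·Hᵀ·S⁻¹ = [14373620099/49905666982 13596419749/49905666982; -5663983027/24952833491 2484264040/24952833491]
step 2: x' = x̄ + K·y = [-6795698559/49905666982, -7656912398/24952833491]
step 2: P' = (I − K·H)·P̄ = [22919766365/49905666982 1424357711/24952833491; 1424357711/24952833491 2362780246/24952833491]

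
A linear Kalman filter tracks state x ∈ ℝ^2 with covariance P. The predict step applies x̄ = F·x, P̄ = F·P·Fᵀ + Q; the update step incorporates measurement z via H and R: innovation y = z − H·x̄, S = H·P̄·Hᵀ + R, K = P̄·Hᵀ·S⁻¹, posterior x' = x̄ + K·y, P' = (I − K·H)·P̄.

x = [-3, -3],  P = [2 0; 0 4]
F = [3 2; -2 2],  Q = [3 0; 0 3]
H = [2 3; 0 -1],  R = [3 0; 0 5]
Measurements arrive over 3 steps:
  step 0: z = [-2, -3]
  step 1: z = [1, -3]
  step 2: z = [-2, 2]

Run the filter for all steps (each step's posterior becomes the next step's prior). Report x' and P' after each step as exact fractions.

step 0: x̄ = F·x = [-15, 0]
step 0: P̄ = F·P·Fᵀ + Q = [37 4; 4 27]
step 0: y = z − H·x̄ = [28, -3]
step 0: S = H·P̄·Hᵀ + R = [442 -89; -89 32]
step 0: K = P̄·Hᵀ·S⁻¹ = [2396/6223 5886/6223; 445/6223 -4013/6223]
step 0: x' = x̄ + K·y = [-43915/6223, 24499/6223]
step 0: P' = (I − K·H)·P̄ = [47739/6223 -29430/6223; -29430/6223 20065/6223]
step 1: x̄ = F·x = [-11821/889, 136828/6223]
step 1: P̄ = F·P·Fᵀ + Q = [3580/127 -37862/889; -37862/889 525325/6223]
step 1: y = z − H·x̄ = [-238767/6223, 118159/6223]
step 1: S = H·P̄·Hᵀ + R = [2267866/6223 -1045907/6223; -1045907/6223 556440/6223]
step 1: K = P̄·Hᵀ·S⁻¹ = [4820146/26998217 21919470/26998217; 5229535/26998217 -15658887/26998217]
step 1: x' = x̄ + K·y = [-4404853/930973, 3298294/930973]
step 1: P' = (I − K·H)·P̄ = [171626244/26998217 -109597350/26998217; -109597350/26998217 78294435/26998217]
step 2: x̄ = F·x = [-6617971/930973, 15406294/930973]
step 2: P̄ = F·P·Fᵀ + Q = [623640387/26998217 -935774424/26998217; -935774424/26998217 1957456167/26998217]
step 2: y = z − H·x̄ = [-34844886/930973, 17268240/930973]
step 2: S = H·P̄·Hᵀ + R = [8963368614/26998217 -4000819653/26998217; -4000819653/26998217 2092447252/26998217]
step 2: K = P̄·Hᵀ·S⁻¹ = [5920860976/33938267469 8832856614/11312755823; 2222677585/11312755823 -6333106593/11312755823]
step 2: x' = x̄ + K·y = [9548958655/11312755823, -13451420716/11312755823]
step 2: P' = (I − K·H)·P̄ = [69206855093/11312755823 -44164283070/11312755823; -44164283070/11312755823 31665532965/11312755823]

step 0: x' = [-43915/6223, 24499/6223], P' = [47739/6223 -29430/6223; -29430/6223 20065/6223]
step 1: x' = [-4404853/930973, 3298294/930973], P' = [171626244/26998217 -109597350/26998217; -109597350/26998217 78294435/26998217]
step 2: x' = [9548958655/11312755823, -13451420716/11312755823], P' = [69206855093/11312755823 -44164283070/11312755823; -44164283070/11312755823 31665532965/11312755823]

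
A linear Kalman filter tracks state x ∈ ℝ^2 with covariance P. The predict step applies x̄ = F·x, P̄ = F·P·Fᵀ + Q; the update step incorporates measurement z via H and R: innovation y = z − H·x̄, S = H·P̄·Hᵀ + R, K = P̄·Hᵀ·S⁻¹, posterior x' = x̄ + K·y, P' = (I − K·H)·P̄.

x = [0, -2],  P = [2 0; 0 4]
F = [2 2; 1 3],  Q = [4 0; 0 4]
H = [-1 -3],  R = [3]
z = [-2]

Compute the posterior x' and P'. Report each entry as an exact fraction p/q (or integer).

x' = [380/577, 234/577]
P' = [3612/577 -1092/577; -1092/577 518/577]

x̄ = F·x = [-4, -6]
P̄ = F·P·Fᵀ + Q = [28 28; 28 42]
y = z − H·x̄ = [-24]
S = H·P̄·Hᵀ + R = [577]
K = P̄·Hᵀ·S⁻¹ = [-112/577; -154/577]
x' = x̄ + K·y = [380/577, 234/577]
P' = (I − K·H)·P̄ = [3612/577 -1092/577; -1092/577 518/577]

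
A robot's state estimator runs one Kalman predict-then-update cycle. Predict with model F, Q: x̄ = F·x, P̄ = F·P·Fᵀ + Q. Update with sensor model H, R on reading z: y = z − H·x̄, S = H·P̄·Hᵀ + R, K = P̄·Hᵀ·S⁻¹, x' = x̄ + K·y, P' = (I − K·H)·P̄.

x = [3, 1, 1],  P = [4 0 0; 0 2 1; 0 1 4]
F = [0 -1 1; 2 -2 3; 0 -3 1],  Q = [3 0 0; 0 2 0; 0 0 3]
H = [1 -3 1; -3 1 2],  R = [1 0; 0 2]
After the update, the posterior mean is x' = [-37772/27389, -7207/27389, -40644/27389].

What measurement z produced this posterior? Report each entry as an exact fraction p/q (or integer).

x̄ = F·x = [0, 7, -2]
P̄ = F·P·Fᵀ + Q = [7 11 6; 11 50 13; 6 13 19]
S = H·P̄·Hᵀ + R = [345 -94; -94 105]
K = P̄·Hᵀ·S⁻¹ = [-1912/27389 -1190/27389; -9188/27389 2991/27389; 1632/27389 10069/27389]
x' − x̄ = [-37772/27389, -198930/27389, 14134/27389] = K·y
y = (KᵀK)⁻¹·Kᵀ·(x' − x̄) = [21, -2]
z = y + H·x̄ = [21, -2] + [-23, 3] = [-2, 1]

z = [-2, 1]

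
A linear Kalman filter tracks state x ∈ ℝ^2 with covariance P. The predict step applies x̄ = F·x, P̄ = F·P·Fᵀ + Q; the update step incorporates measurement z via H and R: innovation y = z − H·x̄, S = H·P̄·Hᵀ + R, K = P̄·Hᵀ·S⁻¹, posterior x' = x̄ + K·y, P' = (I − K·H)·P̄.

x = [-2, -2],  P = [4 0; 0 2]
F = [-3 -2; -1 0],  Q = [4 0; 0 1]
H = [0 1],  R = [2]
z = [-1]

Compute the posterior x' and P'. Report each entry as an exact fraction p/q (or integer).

x' = [34/7, -1/7]
P' = [192/7 24/7; 24/7 10/7]

x̄ = F·x = [10, 2]
P̄ = F·P·Fᵀ + Q = [48 12; 12 5]
y = z − H·x̄ = [-3]
S = H·P̄·Hᵀ + R = [7]
K = P̄·Hᵀ·S⁻¹ = [12/7; 5/7]
x' = x̄ + K·y = [34/7, -1/7]
P' = (I − K·H)·P̄ = [192/7 24/7; 24/7 10/7]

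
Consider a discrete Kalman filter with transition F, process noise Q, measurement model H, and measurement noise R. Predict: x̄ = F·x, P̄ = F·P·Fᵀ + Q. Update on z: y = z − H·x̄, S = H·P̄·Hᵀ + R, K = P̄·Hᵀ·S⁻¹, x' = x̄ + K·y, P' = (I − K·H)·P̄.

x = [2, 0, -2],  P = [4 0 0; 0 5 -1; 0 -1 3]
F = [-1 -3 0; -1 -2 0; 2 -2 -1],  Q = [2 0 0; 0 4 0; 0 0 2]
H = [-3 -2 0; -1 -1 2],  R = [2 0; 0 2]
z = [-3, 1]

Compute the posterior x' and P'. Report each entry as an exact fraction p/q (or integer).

x̄ = F·x = [-2, -2, 6]
P̄ = F·P·Fᵀ + Q = [51 34 19; 34 28 10; 19 10 37]
y = z − H·x̄ = [-13, -15]
S = H·P̄·Hᵀ + R = [981 225; 225 181]
K = P̄·Hᵀ·S⁻¹ = [-14713/63468 201/7052; -4787/31734 -157/3526; -12031/63468 3415/7052]
x' = x̄ + K·y = [18599/31734, 9979/15867, 38093/31734]
P' = (I − K·H)·P̄ = [35159/31734 -22691/15867 -4207/31734; -22691/15867 36430/15867 6163/15867; -4207/31734 6163/15867 19427/31734]

x' = [18599/31734, 9979/15867, 38093/31734]
P' = [35159/31734 -22691/15867 -4207/31734; -22691/15867 36430/15867 6163/15867; -4207/31734 6163/15867 19427/31734]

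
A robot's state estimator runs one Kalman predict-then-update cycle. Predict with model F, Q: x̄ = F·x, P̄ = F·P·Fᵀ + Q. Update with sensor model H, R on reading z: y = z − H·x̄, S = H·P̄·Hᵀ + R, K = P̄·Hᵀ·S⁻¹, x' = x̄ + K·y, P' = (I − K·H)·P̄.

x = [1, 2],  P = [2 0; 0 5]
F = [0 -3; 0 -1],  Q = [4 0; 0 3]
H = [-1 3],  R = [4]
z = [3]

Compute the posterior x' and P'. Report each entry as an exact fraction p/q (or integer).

x' = [-222/35, -43/35]
P' = [1699/35 561/35; 561/35 199/35]

x̄ = F·x = [-6, -2]
P̄ = F·P·Fᵀ + Q = [49 15; 15 8]
y = z − H·x̄ = [3]
S = H·P̄·Hᵀ + R = [35]
K = P̄·Hᵀ·S⁻¹ = [-4/35; 9/35]
x' = x̄ + K·y = [-222/35, -43/35]
P' = (I − K·H)·P̄ = [1699/35 561/35; 561/35 199/35]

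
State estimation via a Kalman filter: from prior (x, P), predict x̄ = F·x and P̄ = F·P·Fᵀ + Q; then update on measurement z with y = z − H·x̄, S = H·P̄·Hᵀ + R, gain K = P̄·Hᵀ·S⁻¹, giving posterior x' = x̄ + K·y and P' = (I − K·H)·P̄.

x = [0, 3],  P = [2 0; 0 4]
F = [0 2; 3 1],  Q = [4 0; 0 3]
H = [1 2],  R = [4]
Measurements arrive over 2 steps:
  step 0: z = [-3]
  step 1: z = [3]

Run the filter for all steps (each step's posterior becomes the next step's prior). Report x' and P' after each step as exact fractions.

step 0: x̄ = F·x = [6, 3]
step 0: P̄ = F·P·Fᵀ + Q = [20 8; 8 25]
step 0: y = z − H·x̄ = [-15]
step 0: S = H·P̄·Hᵀ + R = [156]
step 0: K = P̄·Hᵀ·S⁻¹ = [3/13; 29/78]
step 0: x' = x̄ + K·y = [33/13, -67/26]
step 0: P' = (I − K·H)·P̄ = [152/13 -70/13; -70/13 134/39]
step 1: x̄ = F·x = [-67/13, 131/26]
step 1: P̄ = F·P·Fᵀ + Q = [692/39 -992/39; -992/39 3095/39]
step 1: y = z − H·x̄ = [-25/13]
step 1: S = H·P̄·Hᵀ + R = [9260/39]
step 1: K = P̄·Hᵀ·S⁻¹ = [-323/2315; 2599/4630]
step 1: x' = x̄ + K·y = [-2262/463, 1833/463]
step 1: P' = (I − K·H)·P̄ = [30376/2315 -15834/2315; -15834/2315 10516/2315]

step 0: x' = [33/13, -67/26], P' = [152/13 -70/13; -70/13 134/39]
step 1: x' = [-2262/463, 1833/463], P' = [30376/2315 -15834/2315; -15834/2315 10516/2315]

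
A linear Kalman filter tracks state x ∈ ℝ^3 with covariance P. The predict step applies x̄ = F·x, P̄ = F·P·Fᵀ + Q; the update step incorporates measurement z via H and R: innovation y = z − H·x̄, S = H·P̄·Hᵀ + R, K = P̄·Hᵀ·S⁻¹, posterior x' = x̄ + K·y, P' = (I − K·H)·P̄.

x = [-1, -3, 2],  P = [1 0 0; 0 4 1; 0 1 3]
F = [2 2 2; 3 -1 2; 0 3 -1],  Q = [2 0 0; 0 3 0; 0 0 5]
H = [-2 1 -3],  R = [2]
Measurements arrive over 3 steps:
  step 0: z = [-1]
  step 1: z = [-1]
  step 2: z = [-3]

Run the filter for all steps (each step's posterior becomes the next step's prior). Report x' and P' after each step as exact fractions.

step 0: x' = [1538/409, 877/409, -612/409], P' = [7656/409 7185/409 -2663/409; 7185/409 18543/818 -3421/818; -2663/409 -3421/818 2523/818]
step 1: x' = [6591810/4208507, 16462288/4208507, 2514417/4208507], P' = [19704870/4208507 21980568/4208507 -5216252/4208507; 21980568/4208507 75084989/4208507 10557365/4208507; -5216252/4208507 10557365/4208507 7596751/4208507]
step 2: x' = [23856248374/15318335059, 20202631960/15318335059, 6296329399/15318335059], P' = [66691910582/15318335059 60461485192/15318335059 -22255886332/15318335059; 60461485192/15318335059 204958598816/15318335059 28140335388/15318335059; -22255886332/15318335059 28140335388/15318335059 26294687114/15318335059]

step 0: x̄ = F·x = [-4, 4, -11]
step 0: P̄ = F·P·Fᵀ + Q = [42 12 22; 12 24 -11; 22 -11 38]
step 0: y = z − H·x̄ = [-46]
step 0: S = H·P̄·Hᵀ + R = [818]
step 0: K = P̄·Hᵀ·S⁻¹ = [-69/409; 33/818; -169/818]
step 0: x' = x̄ + K·y = [1538/409, 877/409, -612/409]
step 0: P' = (I − K·H)·P̄ = [7656/409 7185/409 -2663/409; 7185/409 18543/818 -3421/818; -2663/409 -3421/818 2523/818]
step 1: x̄ = F·x = [3606/409, 2513/409, 3243/409]
step 1: P̄ = F·P·Fᵀ + Q = [96066/409 31128/409 94700/409; 31128/409 32449/818 30343/409; 94700/409 30343/409 97013/409]
step 1: y = z − H·x̄ = [14019/409]
step 1: S = H·P̄·Hᵀ + R = [4208507/818]
step 1: K = P̄·Hᵀ·S⁻¹ = [-890208/4208507; -274121/4208507; -900192/4208507]
step 1: x' = x̄ + K·y = [6591810/4208507, 16462288/4208507, 2514417/4208507]
step 1: P' = (I − K·H)·P̄ = [19704870/4208507 21980568/4208507 -5216252/4208507; 21980568/4208507 75084989/4208507 10557365/4208507; -5216252/4208507 10557365/4208507 7596751/4208507]
step 2: x̄ = F·x = [51137030/4208507, 8341976/4208507, 46872447/4208507]
step 2: P̄ = F·P·Fᵀ + Q = [636536902/4208507 55320728/4208507 619861804/4208507; 55320728/4208507 58733452/4208507 46926954/4208507; 619861804/4208507 46926954/4208507 641059997/4208507]
step 2: y = z − H·x̄ = [221923904/4208507]
step 2: S = H·P̄·Hᵀ + R = [15318335059/4208507]
step 2: K = P̄·Hᵀ·S⁻¹ = [-3077338488/15318335059; -192688866/15318335059; -3115976645/15318335059]
step 2: x' = x̄ + K·y = [23856248374/15318335059, 20202631960/15318335059, 6296329399/15318335059]
step 2: P' = (I − K·H)·P̄ = [66691910582/15318335059 60461485192/15318335059 -22255886332/15318335059; 60461485192/15318335059 204958598816/15318335059 28140335388/15318335059; -22255886332/15318335059 28140335388/15318335059 26294687114/15318335059]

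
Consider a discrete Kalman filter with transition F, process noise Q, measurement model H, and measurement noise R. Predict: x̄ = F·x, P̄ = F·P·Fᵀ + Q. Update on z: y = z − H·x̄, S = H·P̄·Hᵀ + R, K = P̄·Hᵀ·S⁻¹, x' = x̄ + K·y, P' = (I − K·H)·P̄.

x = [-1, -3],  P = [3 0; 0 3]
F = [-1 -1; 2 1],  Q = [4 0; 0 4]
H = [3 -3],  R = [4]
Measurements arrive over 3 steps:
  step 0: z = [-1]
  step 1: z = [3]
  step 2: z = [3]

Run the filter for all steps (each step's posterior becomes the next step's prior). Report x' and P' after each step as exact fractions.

step 0: x̄ = F·x = [4, -5]
step 0: P̄ = F·P·Fᵀ + Q = [10 -9; -9 19]
step 0: y = z − H·x̄ = [-28]
step 0: S = H·P̄·Hᵀ + R = [427]
step 0: K = P̄·Hᵀ·S⁻¹ = [57/427; -12/61]
step 0: x' = x̄ + K·y = [16/61, 31/61]
step 0: P' = (I − K·H)·P̄ = [1021/427 135/61; 135/61 151/61]
step 1: x̄ = F·x = [-47/61, 63/61]
step 1: P̄ = F·P·Fᵀ + Q = [5676/427 -5934/427; -5934/427 10629/427]
step 1: y = z − H·x̄ = [513/61]
step 1: S = H·P̄·Hᵀ + R = [255265/427]
step 1: K = P̄·Hᵀ·S⁻¹ = [6966/51053; -49689/255265]
step 1: x' = x̄ + K·y = [1013/2687, -8118/13435]
step 1: P' = (I − K·H)·P̄ = [110424/51053 101136/51053; 101136/51053 571932/255265]
step 2: x̄ = F·x = [3053/13435, 2012/13435]
step 2: P̄ = F·P·Fᵀ + Q = [3156472/255265 -3193212/255265; -3193212/255265 5824192/255265]
step 2: y = z − H·x̄ = [37182/13435]
step 2: S = H·P̄·Hᵀ + R = [139324852/255265]
step 2: K = P̄·Hᵀ·S⁻¹ = [4762263/34831213; -6763053/34831213]
step 2: x' = x̄ + K·y = [21094913/34831213, -13500814/34831213]
step 2: P' = (I − K·H)·P̄ = [75322324/34831213 68972640/34831213; 68972640/34831213 77990044/34831213]

step 0: x' = [16/61, 31/61], P' = [1021/427 135/61; 135/61 151/61]
step 1: x' = [1013/2687, -8118/13435], P' = [110424/51053 101136/51053; 101136/51053 571932/255265]
step 2: x' = [21094913/34831213, -13500814/34831213], P' = [75322324/34831213 68972640/34831213; 68972640/34831213 77990044/34831213]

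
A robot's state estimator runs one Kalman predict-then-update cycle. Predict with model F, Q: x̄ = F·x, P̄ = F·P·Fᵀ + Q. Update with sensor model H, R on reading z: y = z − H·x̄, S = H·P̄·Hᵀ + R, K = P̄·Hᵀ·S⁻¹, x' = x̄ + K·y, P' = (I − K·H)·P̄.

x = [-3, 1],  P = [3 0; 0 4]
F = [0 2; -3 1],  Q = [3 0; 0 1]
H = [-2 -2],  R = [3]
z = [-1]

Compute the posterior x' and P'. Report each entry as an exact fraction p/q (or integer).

x̄ = F·x = [2, 10]
P̄ = F·P·Fᵀ + Q = [19 8; 8 32]
y = z − H·x̄ = [23]
S = H·P̄·Hᵀ + R = [271]
K = P̄·Hᵀ·S⁻¹ = [-54/271; -80/271]
x' = x̄ + K·y = [-700/271, 870/271]
P' = (I − K·H)·P̄ = [2233/271 -2152/271; -2152/271 2272/271]

x' = [-700/271, 870/271]
P' = [2233/271 -2152/271; -2152/271 2272/271]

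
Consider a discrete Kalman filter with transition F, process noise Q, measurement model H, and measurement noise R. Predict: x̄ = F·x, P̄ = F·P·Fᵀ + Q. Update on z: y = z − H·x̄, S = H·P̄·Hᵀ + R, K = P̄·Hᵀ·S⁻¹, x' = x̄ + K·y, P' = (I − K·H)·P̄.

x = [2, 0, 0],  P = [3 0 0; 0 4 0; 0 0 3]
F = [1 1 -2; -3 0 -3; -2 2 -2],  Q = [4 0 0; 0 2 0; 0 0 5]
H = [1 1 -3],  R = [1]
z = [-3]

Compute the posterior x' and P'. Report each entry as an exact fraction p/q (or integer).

x' = [516/203, -745/203, 123/203]
P' = [4569/203 1397/203 1992/203; 1397/203 9519/203 3653/203; 1992/203 3653/203 1910/203]

x̄ = F·x = [2, -6, -4]
P̄ = F·P·Fᵀ + Q = [23 9 14; 9 56 36; 14 36 45]
y = z − H·x̄ = [-11]
S = H·P̄·Hᵀ + R = [203]
K = P̄·Hᵀ·S⁻¹ = [-10/203; -43/203; -85/203]
x' = x̄ + K·y = [516/203, -745/203, 123/203]
P' = (I − K·H)·P̄ = [4569/203 1397/203 1992/203; 1397/203 9519/203 3653/203; 1992/203 3653/203 1910/203]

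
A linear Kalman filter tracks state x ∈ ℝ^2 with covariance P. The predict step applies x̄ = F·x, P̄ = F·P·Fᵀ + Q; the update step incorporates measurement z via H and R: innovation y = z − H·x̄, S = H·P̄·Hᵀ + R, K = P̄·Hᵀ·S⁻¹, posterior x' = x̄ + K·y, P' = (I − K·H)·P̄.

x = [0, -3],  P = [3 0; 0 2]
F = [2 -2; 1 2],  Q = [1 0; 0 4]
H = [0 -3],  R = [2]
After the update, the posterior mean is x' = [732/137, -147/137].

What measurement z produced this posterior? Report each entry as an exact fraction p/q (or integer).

x̄ = F·x = [6, -6]
P̄ = F·P·Fᵀ + Q = [21 -2; -2 15]
S = H·P̄·Hᵀ + R = [137]
K = P̄·Hᵀ·S⁻¹ = [6/137; -45/137]
x' − x̄ = [-90/137, 675/137] = K·y
y = (KᵀK)⁻¹·Kᵀ·(x' − x̄) = [-15]
z = y + H·x̄ = [-15] + [18] = [3]

z = [3]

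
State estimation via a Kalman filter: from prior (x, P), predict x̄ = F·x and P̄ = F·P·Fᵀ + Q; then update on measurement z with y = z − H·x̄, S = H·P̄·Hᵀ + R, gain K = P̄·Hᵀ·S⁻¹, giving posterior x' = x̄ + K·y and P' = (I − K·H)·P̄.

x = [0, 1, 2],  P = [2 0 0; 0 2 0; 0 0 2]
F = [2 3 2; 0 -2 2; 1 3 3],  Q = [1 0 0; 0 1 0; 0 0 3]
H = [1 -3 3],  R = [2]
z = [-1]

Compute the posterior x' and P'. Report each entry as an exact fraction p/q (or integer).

x' = [1188/787, 3169/787, 2530/787]
P' = [5344/787 5047/787 3365/787; 5047/787 10354/787 8635/787; 3365/787 8635/787 7618/787]

x̄ = F·x = [7, 2, 9]
P̄ = F·P·Fᵀ + Q = [35 -4 34; -4 17 0; 34 0 41]
y = z − H·x̄ = [-29]
S = H·P̄·Hᵀ + R = [787]
K = P̄·Hᵀ·S⁻¹ = [149/787; -55/787; 157/787]
x' = x̄ + K·y = [1188/787, 3169/787, 2530/787]
P' = (I − K·H)·P̄ = [5344/787 5047/787 3365/787; 5047/787 10354/787 8635/787; 3365/787 8635/787 7618/787]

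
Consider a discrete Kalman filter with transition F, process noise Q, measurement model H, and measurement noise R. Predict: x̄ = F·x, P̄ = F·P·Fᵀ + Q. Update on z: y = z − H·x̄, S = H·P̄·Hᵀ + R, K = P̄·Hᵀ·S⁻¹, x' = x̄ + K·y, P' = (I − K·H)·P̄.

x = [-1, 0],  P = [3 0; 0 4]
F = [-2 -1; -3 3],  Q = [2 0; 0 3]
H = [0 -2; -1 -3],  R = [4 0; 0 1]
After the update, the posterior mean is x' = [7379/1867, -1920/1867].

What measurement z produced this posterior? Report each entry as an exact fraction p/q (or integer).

z = [3, -1]

x̄ = F·x = [2, 3]
P̄ = F·P·Fᵀ + Q = [18 6; 6 66]
S = H·P̄·Hᵀ + R = [268 408; 408 649]
K = P̄·Hᵀ·S⁻¹ = [1725/1867 -1188/1867; -609/1867 -204/1867]
x' − x̄ = [3645/1867, -7521/1867] = K·y
y = (KᵀK)⁻¹·Kᵀ·(x' − x̄) = [9, 10]
z = y + H·x̄ = [9, 10] + [-6, -11] = [3, -1]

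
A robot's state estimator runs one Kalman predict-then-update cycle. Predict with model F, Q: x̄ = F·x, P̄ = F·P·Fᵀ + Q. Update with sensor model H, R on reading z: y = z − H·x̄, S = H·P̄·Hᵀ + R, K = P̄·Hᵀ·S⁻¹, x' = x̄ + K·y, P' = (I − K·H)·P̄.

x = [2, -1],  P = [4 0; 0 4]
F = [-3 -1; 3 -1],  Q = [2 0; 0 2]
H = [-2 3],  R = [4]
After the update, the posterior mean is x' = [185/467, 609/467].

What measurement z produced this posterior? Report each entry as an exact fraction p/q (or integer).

z = [3]

x̄ = F·x = [-5, 7]
P̄ = F·P·Fᵀ + Q = [42 -32; -32 42]
S = H·P̄·Hᵀ + R = [934]
K = P̄·Hᵀ·S⁻¹ = [-90/467; 95/467]
x' − x̄ = [2520/467, -2660/467] = K·y
y = (KᵀK)⁻¹·Kᵀ·(x' − x̄) = [-28]
z = y + H·x̄ = [-28] + [31] = [3]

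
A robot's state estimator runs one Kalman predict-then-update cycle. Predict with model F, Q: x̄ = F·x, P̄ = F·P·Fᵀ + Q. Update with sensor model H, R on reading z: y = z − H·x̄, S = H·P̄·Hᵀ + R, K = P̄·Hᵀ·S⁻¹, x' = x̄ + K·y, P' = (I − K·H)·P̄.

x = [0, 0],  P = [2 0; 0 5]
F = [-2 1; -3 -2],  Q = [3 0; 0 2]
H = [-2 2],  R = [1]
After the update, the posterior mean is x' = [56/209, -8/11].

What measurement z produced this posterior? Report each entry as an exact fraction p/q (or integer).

z = [-2]

x̄ = F·x = [0, 0]
P̄ = F·P·Fᵀ + Q = [16 2; 2 40]
S = H·P̄·Hᵀ + R = [209]
K = P̄·Hᵀ·S⁻¹ = [-28/209; 4/11]
x' − x̄ = [56/209, -8/11] = K·y
y = (KᵀK)⁻¹·Kᵀ·(x' − x̄) = [-2]
z = y + H·x̄ = [-2] + [0] = [-2]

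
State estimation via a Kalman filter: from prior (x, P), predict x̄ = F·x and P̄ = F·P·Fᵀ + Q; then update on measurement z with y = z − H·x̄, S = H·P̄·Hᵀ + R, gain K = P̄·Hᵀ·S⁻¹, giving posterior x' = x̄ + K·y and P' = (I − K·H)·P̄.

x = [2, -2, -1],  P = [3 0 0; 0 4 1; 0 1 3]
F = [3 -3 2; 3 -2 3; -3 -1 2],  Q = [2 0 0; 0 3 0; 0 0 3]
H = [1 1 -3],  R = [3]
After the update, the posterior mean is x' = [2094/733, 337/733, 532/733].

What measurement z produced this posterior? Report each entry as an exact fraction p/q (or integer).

z = [1]

x̄ = F·x = [10, 7, -6]
P̄ = F·P·Fᵀ + Q = [65 56 -11; 56 61 -8; -11 -8 42]
S = H·P̄·Hᵀ + R = [733]
K = P̄·Hᵀ·S⁻¹ = [154/733; 141/733; -145/733]
x' − x̄ = [-5236/733, -4794/733, 4930/733] = K·y
y = (KᵀK)⁻¹·Kᵀ·(x' − x̄) = [-34]
z = y + H·x̄ = [-34] + [35] = [1]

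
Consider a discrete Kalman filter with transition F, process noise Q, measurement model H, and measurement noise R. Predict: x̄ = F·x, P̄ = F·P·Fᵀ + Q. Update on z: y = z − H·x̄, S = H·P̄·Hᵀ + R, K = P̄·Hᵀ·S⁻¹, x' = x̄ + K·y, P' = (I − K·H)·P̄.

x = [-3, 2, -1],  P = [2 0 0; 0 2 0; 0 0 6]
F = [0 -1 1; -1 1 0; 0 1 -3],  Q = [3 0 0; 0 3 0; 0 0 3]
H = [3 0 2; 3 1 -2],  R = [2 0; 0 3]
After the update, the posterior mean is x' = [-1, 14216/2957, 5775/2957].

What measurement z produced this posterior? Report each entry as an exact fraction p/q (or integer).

x̄ = F·x = [-3, 5, 5]
P̄ = F·P·Fᵀ + Q = [11 -2 -20; -2 7 2; -20 2 59]
S = H·P̄·Hᵀ + R = [97 -139; -139 565]
K = P̄·Hᵀ·S⁻¹ = [1/6 1/6; -1547/35484 -569/35484; 4153/17742 -4505/17742]
x' − x̄ = [2, -569/2957, -9010/2957] = K·y
y = (KᵀK)⁻¹·Kᵀ·(x' − x̄) = [0, 12]
z = y + H·x̄ = [0, 12] + [1, -14] = [1, -2]

z = [1, -2]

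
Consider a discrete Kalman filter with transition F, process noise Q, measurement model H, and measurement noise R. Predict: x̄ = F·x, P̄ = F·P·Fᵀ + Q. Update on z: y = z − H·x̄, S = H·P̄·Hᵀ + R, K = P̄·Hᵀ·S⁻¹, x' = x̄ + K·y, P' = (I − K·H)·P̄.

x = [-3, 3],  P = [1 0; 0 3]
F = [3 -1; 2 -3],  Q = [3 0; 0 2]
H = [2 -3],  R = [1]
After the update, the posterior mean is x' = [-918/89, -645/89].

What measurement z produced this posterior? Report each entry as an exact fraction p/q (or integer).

z = [1]

x̄ = F·x = [-12, -15]
P̄ = F·P·Fᵀ + Q = [15 15; 15 33]
S = H·P̄·Hᵀ + R = [178]
K = P̄·Hᵀ·S⁻¹ = [-15/178; -69/178]
x' − x̄ = [150/89, 690/89] = K·y
y = (KᵀK)⁻¹·Kᵀ·(x' − x̄) = [-20]
z = y + H·x̄ = [-20] + [21] = [1]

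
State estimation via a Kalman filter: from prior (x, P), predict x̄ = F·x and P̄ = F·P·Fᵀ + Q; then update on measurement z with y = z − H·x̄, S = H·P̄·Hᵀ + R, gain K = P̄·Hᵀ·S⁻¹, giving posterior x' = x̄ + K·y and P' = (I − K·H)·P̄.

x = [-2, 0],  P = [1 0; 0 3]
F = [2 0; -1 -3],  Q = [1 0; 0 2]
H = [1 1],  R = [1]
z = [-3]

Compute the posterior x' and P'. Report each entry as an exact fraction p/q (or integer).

x̄ = F·x = [-4, 2]
P̄ = F·P·Fᵀ + Q = [5 -2; -2 30]
y = z − H·x̄ = [-1]
S = H·P̄·Hᵀ + R = [32]
K = P̄·Hᵀ·S⁻¹ = [3/32; 7/8]
x' = x̄ + K·y = [-131/32, 9/8]
P' = (I − K·H)·P̄ = [151/32 -37/8; -37/8 11/2]

x' = [-131/32, 9/8]
P' = [151/32 -37/8; -37/8 11/2]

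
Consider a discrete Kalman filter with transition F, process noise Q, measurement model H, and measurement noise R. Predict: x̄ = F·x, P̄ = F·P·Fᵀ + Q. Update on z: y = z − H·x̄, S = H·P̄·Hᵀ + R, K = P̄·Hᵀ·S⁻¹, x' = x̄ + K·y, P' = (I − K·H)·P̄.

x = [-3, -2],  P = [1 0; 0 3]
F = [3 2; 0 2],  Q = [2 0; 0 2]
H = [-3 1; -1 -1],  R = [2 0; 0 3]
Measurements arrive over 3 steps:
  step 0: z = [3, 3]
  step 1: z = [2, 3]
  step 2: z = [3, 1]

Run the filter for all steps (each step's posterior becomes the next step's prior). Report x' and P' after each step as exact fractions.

step 0: x̄ = F·x = [-13, -4]
step 0: P̄ = F·P·Fᵀ + Q = [23 12; 12 14]
step 0: y = z − H·x̄ = [-32, -14]
step 0: S = H·P̄·Hᵀ + R = [151 79; 79 64]
step 0: K = P̄·Hᵀ·S⁻¹ = [-883/3423 -782/3423; 646/3423 -2188/3423]
step 0: x' = x̄ + K·y = [-1765/1141, -1244/1141]
step 0: P' = (I − K·H)·P̄ = [1028/3423 1318/3423; 1318/3423 5246/3423]
step 1: x̄ = F·x = [-7783/1141, -2488/1141]
step 1: P̄ = F·P·Fᵀ + Q = [52898/3423 28892/3423; 28892/3423 27830/3423]
step 1: y = z − H·x̄ = [-18579/1141, -6848/1141]
step 1: S = H·P̄·Hᵀ + R = [337406/3423 188648/3423; 188648/3423 148781/3423]
step 1: K = P̄·Hᵀ·S⁻¹ = [-567127/2134317 -454214/2134317; 284155/2134317 -1173994/2134317]
step 1: x' = x̄ + K·y = [-2597966/2134317, -2234869/2134317]
step 1: P' = (I − K·H)·P̄ = [624224/2134317 738418/2134317; 738418/2134317 2783564/2134317]
step 2: x̄ = F·x = [-12263636/2134317, -4469738/2134317]
step 2: P̄ = F·P·Fᵀ + Q = [29881922/2134317 15564764/2134317; 15564764/2134317 15402890/2134317]
step 2: y = z − H·x̄ = [-25918219/2134317, -14599057/2134317]
step 2: S = H·P̄·Hᵀ + R = [195220238/2134317 105372404/2134317; 105372404/2134317 82817291/2134317]
step 2: K = P̄·Hᵀ·S⁻¹ = [-315408007/1186390713 -249733190/1186390713; 157349401/1186390713 -643827166/1186390713]
step 2: x' = x̄ + K·y = [-75207445/69787689, 501541/69787689]
step 2: P' = (I − K·H)·P̄ = [345003896/1186390713 404195674/1186390713; 404195674/1186390713 1527285824/1186390713]

step 0: x' = [-1765/1141, -1244/1141], P' = [1028/3423 1318/3423; 1318/3423 5246/3423]
step 1: x' = [-2597966/2134317, -2234869/2134317], P' = [624224/2134317 738418/2134317; 738418/2134317 2783564/2134317]
step 2: x' = [-75207445/69787689, 501541/69787689], P' = [345003896/1186390713 404195674/1186390713; 404195674/1186390713 1527285824/1186390713]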